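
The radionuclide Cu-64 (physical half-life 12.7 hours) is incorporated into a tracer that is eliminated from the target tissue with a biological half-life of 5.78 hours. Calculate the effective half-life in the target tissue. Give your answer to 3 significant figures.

3.97 hours

1/t_eff = 1/t_phys + 1/t_biol = 1/12.7 + 1/5.78 = 0.25175 per hour.
t_eff = 12.7 × 5.78 / (12.7 + 5.78) ≈ 3.9722 hours.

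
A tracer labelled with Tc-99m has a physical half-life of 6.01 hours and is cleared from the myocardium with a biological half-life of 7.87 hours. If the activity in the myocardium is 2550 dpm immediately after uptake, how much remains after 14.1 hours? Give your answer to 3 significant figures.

1/t_eff = 1/t_phys + 1/t_biol = 1/6.01 + 1/7.87 = 0.29345 per hour.
t_eff = 6.01 × 7.87 / (6.01 + 7.87) ≈ 3.4077 hours.
Remaining = 2550 × (1/2)^(14.1/3.4077) = 2550 × (1/2)^4.1377 ≈ 144.87 dpm.

145 dpm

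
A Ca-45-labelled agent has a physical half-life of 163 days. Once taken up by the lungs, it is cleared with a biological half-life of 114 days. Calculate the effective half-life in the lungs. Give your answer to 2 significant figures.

1/t_eff = 1/t_phys + 1/t_biol = 1/163 + 1/114 = 0.014907 per day.
t_eff = 163 × 114 / (163 + 114) ≈ 67.083 days.

67 days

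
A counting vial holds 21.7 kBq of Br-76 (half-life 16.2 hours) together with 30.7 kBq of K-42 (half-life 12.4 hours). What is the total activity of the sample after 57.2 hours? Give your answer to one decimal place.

Br-76: 21.7 × (1/2)^(57.2/16.2) = 21.7 × (1/2)^3.5309 ≈ 1.8774 kBq.
K-42: 30.7 × (1/2)^(57.2/12.4) = 30.7 × (1/2)^4.6129 ≈ 1.2546 kBq.
Total = 1.8774 + 1.2546 ≈ 3.1321 kBq.

3.1 kBq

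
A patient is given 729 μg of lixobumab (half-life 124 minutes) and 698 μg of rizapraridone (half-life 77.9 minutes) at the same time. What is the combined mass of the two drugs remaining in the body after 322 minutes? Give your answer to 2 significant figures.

160 μg

lixobumab: 729 × (1/2)^(322/124) = 729 × (1/2)^2.5968 ≈ 120.51 μg.
rizapraridone: 698 × (1/2)^(322/77.9) = 698 × (1/2)^4.1335 ≈ 39.769 μg.
Total = 120.51 + 39.769 ≈ 160.28 μg.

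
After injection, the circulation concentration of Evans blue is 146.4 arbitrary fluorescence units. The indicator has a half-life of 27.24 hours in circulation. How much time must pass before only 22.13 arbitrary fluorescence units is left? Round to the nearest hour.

Fraction remaining = 22.13/146.4 ≈ 0.15116.
n = log₂(146.4/22.13) = ln(6.6155)/ln 2 ≈ 2.7258 half-lives.
t = n × t½ = 2.7258 × 27.24 ≈ 74.252 hours.

74 hours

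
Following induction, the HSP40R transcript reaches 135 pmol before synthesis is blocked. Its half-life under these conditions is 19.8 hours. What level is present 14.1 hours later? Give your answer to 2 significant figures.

82 pmol

Number of half-lives: n = 14.1/19.8 ≈ 0.71212.
Remaining = 135 × (1/2)^0.71212 = 135 × 0.61042 ≈ 82.407 pmol.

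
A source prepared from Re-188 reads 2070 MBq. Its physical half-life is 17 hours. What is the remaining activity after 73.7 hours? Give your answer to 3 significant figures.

103 MBq

Number of half-lives: n = 73.7/17 ≈ 4.3353.
Remaining = 2070 × (1/2)^4.3353 = 2070 × 0.049539 ≈ 102.55 MBq.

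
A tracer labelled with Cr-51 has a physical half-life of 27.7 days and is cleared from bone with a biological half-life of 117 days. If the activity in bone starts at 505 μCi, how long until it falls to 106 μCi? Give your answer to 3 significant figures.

50.4 days

1/t_eff = 1/t_phys + 1/t_biol = 1/27.7 + 1/117 = 0.044648 per day.
t_eff = 27.7 × 117 / (27.7 + 117) ≈ 22.397 days.
n = log₂(505/106) ≈ 2.2522; t = 2.2522 × 22.397 ≈ 50.444 days.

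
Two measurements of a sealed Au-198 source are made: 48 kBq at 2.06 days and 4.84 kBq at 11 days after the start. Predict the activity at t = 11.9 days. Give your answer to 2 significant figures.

Over Δt = 11 − 2.06 = 8.94 days, the level fell by a factor of 48/4.84 ≈ 9.9174.
n = log₂(9.9174) ≈ 3.31 half-lives, so t½ = 8.94/3.31 ≈ 2.7009 days.
From t = 11 to t = 11.9: 4.84 × (1/2)^((11.9−11)/2.7009) ≈ 3.8418 kBq.

3.8 kBq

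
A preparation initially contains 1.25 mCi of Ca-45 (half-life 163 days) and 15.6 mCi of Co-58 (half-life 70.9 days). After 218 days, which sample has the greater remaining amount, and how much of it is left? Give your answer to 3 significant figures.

Co-58, 1.85 mCi

Ca-45: 1.25 × (1/2)^1.3374 ≈ 0.49466 mCi.
Co-58: 15.6 × (1/2)^3.0748 ≈ 1.8515 mCi.
Co-58 has more remaining, at ≈ 1.8515 mCi.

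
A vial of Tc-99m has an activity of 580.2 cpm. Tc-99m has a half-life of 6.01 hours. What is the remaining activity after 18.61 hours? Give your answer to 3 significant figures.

Number of half-lives: n = 18.61/6.01 ≈ 3.0965.
Remaining = 580.2 × (1/2)^3.0965 = 580.2 × 0.11691 ≈ 67.832 cpm.

67.8 cpm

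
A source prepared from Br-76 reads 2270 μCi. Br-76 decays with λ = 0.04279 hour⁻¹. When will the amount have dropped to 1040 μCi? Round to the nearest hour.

t½ = ln 2 / λ = 0.69315 / 0.04279 ≈ 16.199 hours.
Fraction remaining = 1040/2270 ≈ 0.45815.
n = log₂(2270/1040) = ln(2.1827)/ln 2 ≈ 1.1261 half-lives.
t = n × t½ = 1.1261 × 16.199 ≈ 18.242 hours.

18 hours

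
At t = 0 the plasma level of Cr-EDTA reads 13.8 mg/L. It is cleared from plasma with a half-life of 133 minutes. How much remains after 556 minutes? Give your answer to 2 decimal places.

Number of half-lives: n = 556/133 ≈ 4.1805.
Remaining = 13.8 × (1/2)^4.1805 = 13.8 × 0.055152 ≈ 0.76109 mg/L.

0.76 mg/L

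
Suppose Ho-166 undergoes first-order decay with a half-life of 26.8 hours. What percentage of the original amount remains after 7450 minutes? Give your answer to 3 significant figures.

4.03%

7450 minutes = 124.167 hours.
n = 124.167/26.8 ≈ 4.6331 half-lives.
Fraction remaining = (1/2)^4.6331 ≈ 0.0403, i.e. 4.03%.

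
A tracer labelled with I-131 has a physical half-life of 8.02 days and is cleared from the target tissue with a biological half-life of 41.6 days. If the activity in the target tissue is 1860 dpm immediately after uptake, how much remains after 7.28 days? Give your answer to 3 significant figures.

1/t_eff = 1/t_phys + 1/t_biol = 1/8.02 + 1/41.6 = 0.14873 per day.
t_eff = 8.02 × 41.6 / (8.02 + 41.6) ≈ 6.7237 days.
Remaining = 1860 × (1/2)^(7.28/6.7237) = 1860 × (1/2)^1.0827 ≈ 878.17 dpm.

878 dpm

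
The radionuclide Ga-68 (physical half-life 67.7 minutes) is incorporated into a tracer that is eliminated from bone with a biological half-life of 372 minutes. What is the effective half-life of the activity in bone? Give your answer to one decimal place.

1/t_eff = 1/t_phys + 1/t_biol = 1/67.7 + 1/372 = 0.017459 per minute.
t_eff = 67.7 × 372 / (67.7 + 372) ≈ 57.276 minutes.

57.3 minutes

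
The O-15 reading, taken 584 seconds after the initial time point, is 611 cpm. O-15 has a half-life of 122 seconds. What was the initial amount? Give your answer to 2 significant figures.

17000 cpm

Number of half-lives elapsed: n = 584/122 ≈ 4.7869.
A₀ = A × 2^n = 611 × 2^4.7869 = 611 × 27.606 ≈ 16867 cpm.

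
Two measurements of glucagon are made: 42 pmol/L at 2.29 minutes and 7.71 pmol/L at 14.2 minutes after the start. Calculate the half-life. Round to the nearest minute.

Over Δt = 14.2 − 2.29 = 11.91 minutes, the level fell by a factor of 42/7.71 ≈ 5.4475.
n = log₂(5.4475) ≈ 2.4456 half-lives, so t½ = 11.91/2.4456 ≈ 4.87 minutes.

5 minutes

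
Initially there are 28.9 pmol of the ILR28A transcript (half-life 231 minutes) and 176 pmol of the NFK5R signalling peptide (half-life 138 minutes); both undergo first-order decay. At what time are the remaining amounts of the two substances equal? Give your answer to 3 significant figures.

Set 28.9·(1/2)^(t/231) = 176·(1/2)^(t/138).
Taking log₂: log₂(28.9/176) = t·(1/231 − 1/138).
log₂(0.1642) = -2.6064; 1/231 − 1/138 = -0.0029174.
t = -2.6064 / -0.0029174 ≈ 893.42 minutes.

893 minutes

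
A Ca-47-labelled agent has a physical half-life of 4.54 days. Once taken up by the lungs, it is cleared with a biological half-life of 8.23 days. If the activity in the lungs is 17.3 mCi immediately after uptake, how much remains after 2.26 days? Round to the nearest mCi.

10 mCi

1/t_eff = 1/t_phys + 1/t_biol = 1/4.54 + 1/8.23 = 0.34177 per day.
t_eff = 4.54 × 8.23 / (4.54 + 8.23) ≈ 2.9259 days.
Remaining = 17.3 × (1/2)^(2.26/2.9259) = 17.3 × (1/2)^0.7724 ≈ 10.128 mCi.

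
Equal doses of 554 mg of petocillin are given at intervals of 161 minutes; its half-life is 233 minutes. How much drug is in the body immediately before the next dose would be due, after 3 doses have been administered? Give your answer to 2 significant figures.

690 mg

The 3 doses were given 483, 322, 161 minutes ago.
Total = 554·(1/2)^(483/233) + 554·(1/2)^(322/233) + 554·(1/2)^(161/233)
      = 131.67 + 212.57 + 343.16 ≈ 687.4 mg.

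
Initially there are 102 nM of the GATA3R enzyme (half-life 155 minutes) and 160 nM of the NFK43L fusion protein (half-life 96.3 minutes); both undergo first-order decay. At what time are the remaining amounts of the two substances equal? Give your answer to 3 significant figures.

165 minutes

Set 102·(1/2)^(t/155) = 160·(1/2)^(t/96.3).
Taking log₂: log₂(102/160) = t·(1/155 − 1/96.3).
log₂(0.6375) = -0.6495; 1/155 − 1/96.3 = -0.0039326.
t = -0.6495 / -0.0039326 ≈ 165.16 minutes.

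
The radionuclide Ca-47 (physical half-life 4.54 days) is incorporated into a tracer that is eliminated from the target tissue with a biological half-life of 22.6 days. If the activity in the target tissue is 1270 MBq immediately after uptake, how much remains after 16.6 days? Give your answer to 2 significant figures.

61 MBq

1/t_eff = 1/t_phys + 1/t_biol = 1/4.54 + 1/22.6 = 0.26451 per day.
t_eff = 4.54 × 22.6 / (4.54 + 22.6) ≈ 3.7805 days.
Remaining = 1270 × (1/2)^(16.6/3.7805) = 1270 × (1/2)^4.3909 ≈ 60.536 MBq.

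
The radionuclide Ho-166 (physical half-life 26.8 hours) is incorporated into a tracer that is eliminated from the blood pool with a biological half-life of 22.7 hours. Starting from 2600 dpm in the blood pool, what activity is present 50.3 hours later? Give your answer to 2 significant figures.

150 dpm

1/t_eff = 1/t_phys + 1/t_biol = 1/26.8 + 1/22.7 = 0.081366 per hour.
t_eff = 26.8 × 22.7 / (26.8 + 22.7) ≈ 12.29 hours.
Remaining = 2600 × (1/2)^(50.3/12.29) = 2600 × (1/2)^4.0927 ≈ 152.38 dpm.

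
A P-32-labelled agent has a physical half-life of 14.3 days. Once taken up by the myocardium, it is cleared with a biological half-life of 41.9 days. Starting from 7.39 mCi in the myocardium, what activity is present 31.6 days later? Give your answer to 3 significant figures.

0.947 mCi

1/t_eff = 1/t_phys + 1/t_biol = 1/14.3 + 1/41.9 = 0.093796 per day.
t_eff = 14.3 × 41.9 / (14.3 + 41.9) ≈ 10.661 days.
Remaining = 7.39 × (1/2)^(31.6/10.661) = 7.39 × (1/2)^2.964 ≈ 0.94711 mCi.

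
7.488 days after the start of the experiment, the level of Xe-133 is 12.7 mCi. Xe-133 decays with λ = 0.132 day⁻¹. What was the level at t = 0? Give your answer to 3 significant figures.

t½ = ln 2 / λ = 0.69315 / 0.132 ≈ 5.2511 days.
Number of half-lives elapsed: n = 7.488/5.2511 ≈ 1.426.
A₀ = A × 2^n = 12.7 × 2^1.426 = 12.7 × 2.687 ≈ 34.125 mCi.

34.1 mCi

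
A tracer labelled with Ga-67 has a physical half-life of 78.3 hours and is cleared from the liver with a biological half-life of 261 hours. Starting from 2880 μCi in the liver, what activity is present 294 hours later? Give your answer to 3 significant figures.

1/t_eff = 1/t_phys + 1/t_biol = 1/78.3 + 1/261 = 0.016603 per hour.
t_eff = 78.3 × 261 / (78.3 + 261) ≈ 60.231 hours.
Remaining = 2880 × (1/2)^(294/60.231) = 2880 × (1/2)^4.8812 ≈ 97.723 μCi.

97.7 μCi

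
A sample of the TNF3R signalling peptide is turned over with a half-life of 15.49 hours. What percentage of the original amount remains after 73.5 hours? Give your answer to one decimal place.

3.7%

n = 73.5/15.49 ≈ 4.745 half-lives.
Fraction remaining = (1/2)^4.745 ≈ 0.037292, i.e. 3.7292%.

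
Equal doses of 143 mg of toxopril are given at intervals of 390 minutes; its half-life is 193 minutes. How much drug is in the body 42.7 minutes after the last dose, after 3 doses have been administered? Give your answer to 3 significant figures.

The 3 doses were given 822.7, 432.7, 42.7 minutes ago.
Total = 143·(1/2)^(822.7/193) + 143·(1/2)^(432.7/193) + 143·(1/2)^(42.7/193)
      = 7.4497 + 30.23 + 122.67 ≈ 160.35 mg.

160 mg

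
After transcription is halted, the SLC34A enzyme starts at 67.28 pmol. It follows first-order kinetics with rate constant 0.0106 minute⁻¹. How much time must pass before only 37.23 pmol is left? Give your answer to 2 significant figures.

t½ = ln 2 / k = 0.69315 / 0.0106 ≈ 65.391 minutes.
Fraction remaining = 37.23/67.28 ≈ 0.55336.
n = log₂(67.28/37.23) = ln(1.8071)/ln 2 ≈ 0.85371 half-lives.
t = n × t½ = 0.85371 × 65.391 ≈ 55.825 minutes.

56 minutes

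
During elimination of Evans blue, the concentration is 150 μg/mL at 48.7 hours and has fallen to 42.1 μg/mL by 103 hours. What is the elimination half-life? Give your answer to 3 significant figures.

Over Δt = 103 − 48.7 = 54.3 hours, the level fell by a factor of 150/42.1 ≈ 3.5629.
n = log₂(3.5629) ≈ 1.8331 half-lives, so t½ = 54.3/1.8331 ≈ 29.622 hours.

29.6 hours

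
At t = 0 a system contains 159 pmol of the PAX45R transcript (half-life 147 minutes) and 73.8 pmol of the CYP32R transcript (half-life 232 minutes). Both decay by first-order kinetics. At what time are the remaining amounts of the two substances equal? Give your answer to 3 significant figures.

444 minutes

Set 159·(1/2)^(t/147) = 73.8·(1/2)^(t/232).
Taking log₂: log₂(159/73.8) = t·(1/147 − 1/232).
log₂(2.1545) = 1.1073; 1/147 − 1/232 = 0.0024924.
t = 1.1073 / 0.0024924 ≈ 444.29 minutes.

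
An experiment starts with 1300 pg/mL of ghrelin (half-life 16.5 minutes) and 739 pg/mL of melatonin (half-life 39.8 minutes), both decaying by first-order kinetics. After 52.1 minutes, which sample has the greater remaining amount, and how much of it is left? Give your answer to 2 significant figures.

melatonin, 300 pg/mL

ghrelin: 1300 × (1/2)^3.1576 ≈ 145.69 pg/mL.
melatonin: 739 × (1/2)^1.309 ≈ 298.25 pg/mL.
Melatonin has more remaining, at ≈ 298.25 pg/mL.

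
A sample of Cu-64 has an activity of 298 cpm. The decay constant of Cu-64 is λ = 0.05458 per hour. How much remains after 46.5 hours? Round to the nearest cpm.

24 cpm

t½ = ln 2 / λ = 0.69315 / 0.05458 ≈ 12.7 hours.
Number of half-lives: n = 46.5/12.7 ≈ 3.6615.
Remaining = 298 × (1/2)^3.6615 = 298 × 0.079027 ≈ 23.55 cpm.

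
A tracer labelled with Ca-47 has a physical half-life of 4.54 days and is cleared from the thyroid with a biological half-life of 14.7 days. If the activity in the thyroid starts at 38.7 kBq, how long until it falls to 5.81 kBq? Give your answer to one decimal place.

9.5 days

1/t_eff = 1/t_phys + 1/t_biol = 1/4.54 + 1/14.7 = 0.28829 per day.
t_eff = 4.54 × 14.7 / (4.54 + 14.7) ≈ 3.4687 days.
n = log₂(38.7/5.81) ≈ 2.7357; t = 2.7357 × 3.4687 ≈ 9.4894 days.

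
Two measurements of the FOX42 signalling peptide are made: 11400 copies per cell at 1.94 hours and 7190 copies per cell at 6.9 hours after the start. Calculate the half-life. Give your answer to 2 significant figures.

Over Δt = 6.9 − 1.94 = 4.96 hours, the level fell by a factor of 11400/7190 ≈ 1.5855.
n = log₂(1.5855) ≈ 0.66497 half-lives, so t½ = 4.96/0.66497 ≈ 7.459 hours.

7.5 hours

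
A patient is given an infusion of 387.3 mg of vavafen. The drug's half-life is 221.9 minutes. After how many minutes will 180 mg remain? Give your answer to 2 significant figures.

250 minutes

Fraction remaining = 180/387.3 ≈ 0.46476.
n = log₂(387.3/180) = ln(2.1517)/ln 2 ≈ 1.1055 half-lives.
t = n × t½ = 1.1055 × 221.9 ≈ 245.3 minutes.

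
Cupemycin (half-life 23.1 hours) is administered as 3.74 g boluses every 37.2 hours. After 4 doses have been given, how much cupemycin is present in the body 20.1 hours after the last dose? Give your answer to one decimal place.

The 4 doses were given 131.7, 94.5, 57.3, 20.1 hours ago.
Total = 3.74·(1/2)^(131.7/23.1) + 3.74·(1/2)^(94.5/23.1) + 3.74·(1/2)^(57.3/23.1) + 3.74·(1/2)^(20.1/23.1)
      = 0.07188 + 0.21948 + 0.67013 + 2.0461 ≈ 3.0076 g.

3.0 g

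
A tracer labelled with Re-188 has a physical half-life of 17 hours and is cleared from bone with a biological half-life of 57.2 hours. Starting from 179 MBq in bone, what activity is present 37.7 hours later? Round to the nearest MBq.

24 MBq

1/t_eff = 1/t_phys + 1/t_biol = 1/17 + 1/57.2 = 0.076306 per hour.
t_eff = 17 × 57.2 / (17 + 57.2) ≈ 13.105 hours.
Remaining = 179 × (1/2)^(37.7/13.105) = 179 × (1/2)^2.8767 ≈ 24.371 MBq.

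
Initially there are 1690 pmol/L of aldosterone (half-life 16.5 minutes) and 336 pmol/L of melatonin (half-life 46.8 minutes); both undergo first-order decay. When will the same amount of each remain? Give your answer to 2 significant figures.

59 minutes

Set 1690·(1/2)^(t/16.5) = 336·(1/2)^(t/46.8).
Taking log₂: log₂(1690/336) = t·(1/16.5 − 1/46.8).
log₂(5.0298) = 2.3305; 1/16.5 − 1/46.8 = 0.039239.
t = 2.3305 / 0.039239 ≈ 59.393 minutes.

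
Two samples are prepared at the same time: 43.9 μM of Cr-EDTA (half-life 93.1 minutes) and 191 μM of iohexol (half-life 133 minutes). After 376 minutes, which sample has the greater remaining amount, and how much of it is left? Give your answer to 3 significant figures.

Cr-EDTA: 43.9 × (1/2)^4.0387 ≈ 2.6712 μM.
iohexol: 191 × (1/2)^2.8271 ≈ 26.915 μM.
Iohexol has more remaining, at ≈ 26.915 μM.

iohexol, 26.9 μM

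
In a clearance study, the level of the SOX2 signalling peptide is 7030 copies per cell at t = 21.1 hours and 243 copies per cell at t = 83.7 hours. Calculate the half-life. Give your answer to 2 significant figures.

Over Δt = 83.7 − 21.1 = 62.6 hours, the level fell by a factor of 7030/243 ≈ 28.93.
n = log₂(28.93) ≈ 4.8545 half-lives, so t½ = 62.6/4.8545 ≈ 12.895 hours.

13 hours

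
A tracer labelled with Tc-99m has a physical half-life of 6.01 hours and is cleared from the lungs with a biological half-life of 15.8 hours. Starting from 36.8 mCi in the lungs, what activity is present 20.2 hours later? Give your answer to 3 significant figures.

1/t_eff = 1/t_phys + 1/t_biol = 1/6.01 + 1/15.8 = 0.22968 per hour.
t_eff = 6.01 × 15.8 / (6.01 + 15.8) ≈ 4.3539 hours.
Remaining = 36.8 × (1/2)^(20.2/4.3539) = 36.8 × (1/2)^4.6395 ≈ 1.4764 mCi.

1.48 mCi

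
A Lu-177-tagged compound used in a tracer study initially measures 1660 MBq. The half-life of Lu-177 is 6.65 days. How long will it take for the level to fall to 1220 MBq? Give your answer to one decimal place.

3.0 days

Fraction remaining = 1220/1660 ≈ 0.73494.
n = log₂(1660/1220) = ln(1.3607)/ln 2 ≈ 0.4443 half-lives.
t = n × t½ = 0.4443 × 6.65 ≈ 2.9546 days.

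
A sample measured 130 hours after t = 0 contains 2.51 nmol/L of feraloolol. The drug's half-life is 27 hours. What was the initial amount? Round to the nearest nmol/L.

Number of half-lives elapsed: n = 130/27 ≈ 4.8148.
A₀ = A × 2^n = 2.51 × 2^4.8148 = 2.51 × 28.145 ≈ 70.644 nmol/L.

71 nmol/L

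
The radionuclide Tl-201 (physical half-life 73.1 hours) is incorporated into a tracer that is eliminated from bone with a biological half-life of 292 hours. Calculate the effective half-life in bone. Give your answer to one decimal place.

1/t_eff = 1/t_phys + 1/t_biol = 1/73.1 + 1/292 = 0.017105 per hour.
t_eff = 73.1 × 292 / (73.1 + 292) ≈ 58.464 hours.

58.5 hours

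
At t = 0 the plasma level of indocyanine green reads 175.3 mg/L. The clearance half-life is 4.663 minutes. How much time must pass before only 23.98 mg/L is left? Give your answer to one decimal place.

13.4 minutes

Fraction remaining = 23.98/175.3 ≈ 0.13679.
n = log₂(175.3/23.98) = ln(7.3103)/ln 2 ≈ 2.8699 half-lives.
t = n × t½ = 2.8699 × 4.663 ≈ 13.382 minutes.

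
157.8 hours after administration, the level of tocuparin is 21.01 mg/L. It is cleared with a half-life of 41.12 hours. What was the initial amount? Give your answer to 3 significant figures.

Number of half-lives elapsed: n = 157.8/41.12 ≈ 3.8375.
A₀ = A × 2^n = 21.01 × 2^3.8375 = 21.01 × 14.296 ≈ 300.36 mg/L.

300 mg/L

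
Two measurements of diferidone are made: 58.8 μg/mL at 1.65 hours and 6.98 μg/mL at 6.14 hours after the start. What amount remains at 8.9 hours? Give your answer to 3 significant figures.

Over Δt = 6.14 − 1.65 = 4.49 hours, the level fell by a factor of 58.8/6.98 ≈ 8.4241.
n = log₂(8.4241) ≈ 3.0745 half-lives, so t½ = 4.49/3.0745 ≈ 1.4604 hours.
From t = 6.14 to t = 8.9: 6.98 × (1/2)^((8.9−6.14)/1.4604) ≈ 1.8834 μg/mL.

1.88 μg/mL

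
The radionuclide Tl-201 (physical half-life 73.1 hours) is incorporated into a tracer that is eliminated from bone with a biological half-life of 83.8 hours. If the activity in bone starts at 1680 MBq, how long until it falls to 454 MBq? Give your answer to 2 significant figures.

74 hours

1/t_eff = 1/t_phys + 1/t_biol = 1/73.1 + 1/83.8 = 0.025613 per hour.
t_eff = 73.1 × 83.8 / (73.1 + 83.8) ≈ 39.043 hours.
n = log₂(1680/454) ≈ 1.8877; t = 1.8877 × 39.043 ≈ 73.701 hours.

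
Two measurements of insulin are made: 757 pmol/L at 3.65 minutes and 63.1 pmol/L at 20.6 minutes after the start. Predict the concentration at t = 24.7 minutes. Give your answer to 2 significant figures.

Over Δt = 20.6 − 3.65 = 16.95 minutes, the level fell by a factor of 757/63.1 ≈ 11.997.
n = log₂(11.997) ≈ 3.5846 half-lives, so t½ = 16.95/3.5846 ≈ 4.7286 minutes.
From t = 20.6 to t = 24.7: 63.1 × (1/2)^((24.7−20.6)/4.7286) ≈ 34.595 pmol/L.

35 pmol/L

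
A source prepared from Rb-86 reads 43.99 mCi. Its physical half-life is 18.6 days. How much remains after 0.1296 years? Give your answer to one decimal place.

7.5 mCi

Convert the elapsed time: 0.1296 years = 47.304 days.
Number of half-lives: n = 47.304/18.6 ≈ 2.5432.
Remaining = 43.99 × (1/2)^2.5432 = 43.99 × 0.17156 ≈ 7.5469 mCi.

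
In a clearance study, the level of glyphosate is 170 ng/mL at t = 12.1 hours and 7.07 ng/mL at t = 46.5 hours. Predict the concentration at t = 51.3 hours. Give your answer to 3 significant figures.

4.54 ng/mL

Over Δt = 46.5 − 12.1 = 34.4 hours, the level fell by a factor of 170/7.07 ≈ 24.045.
n = log₂(24.045) ≈ 4.5877 half-lives, so t½ = 34.4/4.5877 ≈ 7.4983 hours.
From t = 46.5 to t = 51.3: 7.07 × (1/2)^((51.3−46.5)/7.4983) ≈ 4.5365 ng/mL.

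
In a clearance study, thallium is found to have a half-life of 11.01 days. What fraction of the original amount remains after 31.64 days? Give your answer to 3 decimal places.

0.136

n = 31.64/11.01 ≈ 2.8738 half-lives.
Fraction remaining = (1/2)^2.8738 ≈ 0.13643.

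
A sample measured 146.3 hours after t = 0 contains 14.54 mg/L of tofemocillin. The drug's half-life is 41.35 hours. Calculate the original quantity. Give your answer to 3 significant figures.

169 mg/L

Number of half-lives elapsed: n = 146.3/41.35 ≈ 3.5381.
A₀ = A × 2^n = 14.54 × 2^3.5381 = 14.54 × 11.616 ≈ 168.9 mg/L.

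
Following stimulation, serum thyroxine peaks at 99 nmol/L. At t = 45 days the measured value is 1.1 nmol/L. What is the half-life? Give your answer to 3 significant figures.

A/A₀ = 1.1/99 ≈ 0.011111.
n = log₂(90) ≈ 6.4919 half-lives elapsed in 45 days.
t½ = 45/6.4919 ≈ 6.9318 days.

6.93 days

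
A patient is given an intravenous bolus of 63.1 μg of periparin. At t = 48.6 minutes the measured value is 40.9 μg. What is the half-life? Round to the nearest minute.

78 minutes

A/A₀ = 40.9/63.1 ≈ 0.64818.
n = log₂(1.5428) ≈ 0.62554 half-lives elapsed in 48.6 minutes.
t½ = 48.6/0.62554 ≈ 77.693 minutes.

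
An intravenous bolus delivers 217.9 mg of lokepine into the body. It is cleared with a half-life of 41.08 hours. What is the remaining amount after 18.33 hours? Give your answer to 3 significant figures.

Number of half-lives: n = 18.33/41.08 ≈ 0.4462.
Remaining = 217.9 × (1/2)^0.4462 = 217.9 × 0.73397 ≈ 159.93 mg.

160 mg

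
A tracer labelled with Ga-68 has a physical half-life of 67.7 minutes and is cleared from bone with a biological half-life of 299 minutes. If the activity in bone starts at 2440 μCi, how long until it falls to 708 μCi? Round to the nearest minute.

1/t_eff = 1/t_phys + 1/t_biol = 1/67.7 + 1/299 = 0.018116 per minute.
t_eff = 67.7 × 299 / (67.7 + 299) ≈ 55.201 minutes.
n = log₂(2440/708) ≈ 1.7851; t = 1.7851 × 55.201 ≈ 98.538 minutes.

99 minutes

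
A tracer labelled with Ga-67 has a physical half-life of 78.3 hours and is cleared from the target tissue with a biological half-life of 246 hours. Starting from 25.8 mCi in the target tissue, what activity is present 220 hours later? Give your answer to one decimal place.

1/t_eff = 1/t_phys + 1/t_biol = 1/78.3 + 1/246 = 0.016836 per hour.
t_eff = 78.3 × 246 / (78.3 + 246) ≈ 59.395 hours.
Remaining = 25.8 × (1/2)^(220/59.395) = 25.8 × (1/2)^3.704 ≈ 1.9797 mCi.

2.0 mCi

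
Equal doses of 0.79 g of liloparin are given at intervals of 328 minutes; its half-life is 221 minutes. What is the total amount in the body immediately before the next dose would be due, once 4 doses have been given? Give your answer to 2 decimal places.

The 4 doses were given 1312, 984, 656, 328 minutes ago.
Total = 0.79·(1/2)^(1312/221) + 0.79·(1/2)^(984/221) + 0.79·(1/2)^(656/221) + 0.79·(1/2)^(328/221)
      = 0.012898 + 0.036082 + 0.10094 + 0.28239 ≈ 0.43231 g.

0.43 g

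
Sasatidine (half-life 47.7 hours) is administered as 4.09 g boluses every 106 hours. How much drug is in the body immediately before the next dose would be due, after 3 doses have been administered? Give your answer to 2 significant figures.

The 3 doses were given 318, 212, 106 hours ago.
Total = 4.09·(1/2)^(318/47.7) + 4.09·(1/2)^(212/47.7) + 4.09·(1/2)^(106/47.7)
      = 0.040258 + 0.18785 + 0.87653 ≈ 1.1046 g.

1.1 g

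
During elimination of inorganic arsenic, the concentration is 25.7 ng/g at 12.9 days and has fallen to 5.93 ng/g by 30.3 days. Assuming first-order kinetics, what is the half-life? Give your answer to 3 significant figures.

8.22 days

Over Δt = 30.3 − 12.9 = 17.4 days, the level fell by a factor of 25.7/5.93 ≈ 4.3339.
n = log₂(4.3339) ≈ 2.1157 half-lives, so t½ = 17.4/2.1157 ≈ 8.2244 days.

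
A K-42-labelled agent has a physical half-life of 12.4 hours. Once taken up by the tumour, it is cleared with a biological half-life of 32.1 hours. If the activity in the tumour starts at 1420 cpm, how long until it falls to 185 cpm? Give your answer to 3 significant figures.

1/t_eff = 1/t_phys + 1/t_biol = 1/12.4 + 1/32.1 = 0.1118 per hour.
t_eff = 12.4 × 32.1 / (12.4 + 32.1) ≈ 8.9447 hours.
n = log₂(1420/185) ≈ 2.9403; t = 2.9403 × 8.9447 ≈ 26.3 hours.

26.3 hours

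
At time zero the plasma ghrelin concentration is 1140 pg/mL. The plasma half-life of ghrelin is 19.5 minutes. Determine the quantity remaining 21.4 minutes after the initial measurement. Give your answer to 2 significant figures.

530 pg/mL

Number of half-lives: n = 21.4/19.5 ≈ 1.0974.
Remaining = 1140 × (1/2)^1.0974 = 1140 × 0.46735 ≈ 532.77 pg/mL.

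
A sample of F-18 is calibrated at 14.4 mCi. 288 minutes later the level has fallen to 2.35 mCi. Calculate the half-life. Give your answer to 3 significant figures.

110 minutes

A/A₀ = 2.35/14.4 ≈ 0.16319.
n = log₂(6.1277) ≈ 2.6153 half-lives elapsed in 288 minutes.
t½ = 288/2.6153 ≈ 110.12 minutes.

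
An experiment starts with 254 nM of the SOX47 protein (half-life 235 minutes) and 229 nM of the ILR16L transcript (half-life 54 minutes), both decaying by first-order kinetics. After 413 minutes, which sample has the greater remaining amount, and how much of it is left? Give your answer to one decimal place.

SOX47 protein, 75.1 nM

SOX47 protein: 254 × (1/2)^1.7574 ≈ 75.126 nM.
ILR16L transcript: 229 × (1/2)^7.6481 ≈ 1.1416 nM.
SOX47 protein has more remaining, at ≈ 75.126 nM.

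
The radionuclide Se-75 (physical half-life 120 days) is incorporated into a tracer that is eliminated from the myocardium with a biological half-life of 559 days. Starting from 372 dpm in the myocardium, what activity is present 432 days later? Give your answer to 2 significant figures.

18 dpm

1/t_eff = 1/t_phys + 1/t_biol = 1/120 + 1/559 = 0.010122 per day.
t_eff = 120 × 559 / (120 + 559) ≈ 98.792 days.
Remaining = 372 × (1/2)^(432/98.792) = 372 × (1/2)^4.3728 ≈ 17.955 dpm.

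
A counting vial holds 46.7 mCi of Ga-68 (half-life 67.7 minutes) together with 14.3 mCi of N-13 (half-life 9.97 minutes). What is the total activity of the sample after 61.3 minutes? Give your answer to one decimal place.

Ga-68: 46.7 × (1/2)^(61.3/67.7) = 46.7 × (1/2)^0.90547 ≈ 24.931 mCi.
N-13: 14.3 × (1/2)^(61.3/9.97) = 14.3 × (1/2)^6.1484 ≈ 0.20159 mCi.
Total = 24.931 + 0.20159 ≈ 25.133 mCi.

25.1 mCi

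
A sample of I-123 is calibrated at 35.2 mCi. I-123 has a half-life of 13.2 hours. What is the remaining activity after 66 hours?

1.1 mCi

Elapsed time is 5 half-lives (66/13.2).
Each half-life halves the amount: 35.2 × (1/2)^5 = 35.2/32 = 1.1 mCi.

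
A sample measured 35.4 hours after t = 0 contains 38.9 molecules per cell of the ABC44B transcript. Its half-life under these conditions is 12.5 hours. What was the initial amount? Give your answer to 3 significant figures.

277 molecules per cell

Number of half-lives elapsed: n = 35.4/12.5 ≈ 2.832.
A₀ = A × 2^n = 38.9 × 2^2.832 = 38.9 × 7.1206 ≈ 276.99 molecules per cell.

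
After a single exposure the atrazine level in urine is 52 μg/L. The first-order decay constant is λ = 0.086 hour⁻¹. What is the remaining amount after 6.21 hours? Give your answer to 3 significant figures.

t½ = ln 2 / λ = 0.69315 / 0.086 ≈ 8.0599 hours.
Number of half-lives: n = 6.21/8.0599 ≈ 0.77049.
Remaining = 52 × (1/2)^0.77049 = 52 × 0.58622 ≈ 30.483 μg/L.

30.5 μg/L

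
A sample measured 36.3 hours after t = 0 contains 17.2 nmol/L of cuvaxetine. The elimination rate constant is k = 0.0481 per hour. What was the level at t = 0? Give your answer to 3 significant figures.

t½ = ln 2 / k = 0.69315 / 0.0481 ≈ 14.411 hours.
Number of half-lives elapsed: n = 36.3/14.411 ≈ 2.519.
A₀ = A × 2^n = 17.2 × 2^2.519 = 17.2 × 5.7318 ≈ 98.587 nmol/L.

98.6 nmol/L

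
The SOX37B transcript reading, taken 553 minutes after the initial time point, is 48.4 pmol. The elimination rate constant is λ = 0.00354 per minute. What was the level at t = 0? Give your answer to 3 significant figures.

t½ = ln 2 / λ = 0.69315 / 0.00354 ≈ 195.8 minutes.
Number of half-lives elapsed: n = 553/195.8 ≈ 2.8242.
A₀ = A × 2^n = 48.4 × 2^2.8242 = 48.4 × 7.0825 ≈ 342.79 pmol.

343 pmol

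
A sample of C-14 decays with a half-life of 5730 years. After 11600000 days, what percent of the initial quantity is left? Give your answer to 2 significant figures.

2.1%

11600000 days = 31780.8 years.
n = 31780.8/5730 ≈ 5.5464 half-lives.
Fraction remaining = (1/2)^5.5464 ≈ 0.021398, i.e. 2.1398%.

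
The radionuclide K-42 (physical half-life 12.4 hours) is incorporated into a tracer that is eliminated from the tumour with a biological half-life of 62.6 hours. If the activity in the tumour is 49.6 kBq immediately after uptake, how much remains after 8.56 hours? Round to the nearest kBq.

1/t_eff = 1/t_phys + 1/t_biol = 1/12.4 + 1/62.6 = 0.09662 per hour.
t_eff = 12.4 × 62.6 / (12.4 + 62.6) ≈ 10.35 hours.
Remaining = 49.6 × (1/2)^(8.56/10.35) = 49.6 × (1/2)^0.82706 ≈ 27.958 kBq.

28 kBq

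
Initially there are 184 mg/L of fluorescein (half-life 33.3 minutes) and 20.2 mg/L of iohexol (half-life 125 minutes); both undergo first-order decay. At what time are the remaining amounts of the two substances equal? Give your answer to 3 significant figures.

145 minutes

Set 184·(1/2)^(t/33.3) = 20.2·(1/2)^(t/125).
Taking log₂: log₂(184/20.2) = t·(1/33.3 − 1/125).
log₂(9.1089) = 3.1873; 1/33.3 − 1/125 = 0.02203.
t = 3.1873 / 0.02203 ≈ 144.68 minutes.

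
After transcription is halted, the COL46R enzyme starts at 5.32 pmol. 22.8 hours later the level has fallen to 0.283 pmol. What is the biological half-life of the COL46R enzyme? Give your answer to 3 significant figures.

A/A₀ = 0.283/5.32 ≈ 0.053195.
n = log₂(18.799) ≈ 4.2326 half-lives elapsed in 22.8 hours.
t½ = 22.8/4.2326 ≈ 5.3868 hours.

5.39 hours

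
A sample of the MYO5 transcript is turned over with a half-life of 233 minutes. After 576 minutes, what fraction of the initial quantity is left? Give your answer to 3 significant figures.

0.180

n = 576/233 ≈ 2.4721 half-lives.
Fraction remaining = (1/2)^2.4721 ≈ 0.18023.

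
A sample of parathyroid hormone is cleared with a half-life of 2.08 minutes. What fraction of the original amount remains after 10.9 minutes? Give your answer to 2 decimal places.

0.03

n = 10.9/2.08 ≈ 5.2404 half-lives.
Fraction remaining = (1/2)^5.2404 ≈ 0.026454.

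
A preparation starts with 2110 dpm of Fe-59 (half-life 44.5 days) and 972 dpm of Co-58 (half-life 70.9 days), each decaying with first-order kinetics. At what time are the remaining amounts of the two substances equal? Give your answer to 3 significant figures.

134 days

Set 2110·(1/2)^(t/44.5) = 972·(1/2)^(t/70.9).
Taking log₂: log₂(2110/972) = t·(1/44.5 − 1/70.9).
log₂(2.1708) = 1.1182; 1/44.5 − 1/70.9 = 0.0083675.
t = 1.1182 / 0.0083675 ≈ 133.64 days.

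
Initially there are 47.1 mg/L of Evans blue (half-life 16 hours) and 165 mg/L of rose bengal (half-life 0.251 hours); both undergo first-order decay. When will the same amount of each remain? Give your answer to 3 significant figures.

0.461 hours

Set 47.1·(1/2)^(t/16) = 165·(1/2)^(t/0.251).
Taking log₂: log₂(47.1/165) = t·(1/16 − 1/0.251).
log₂(0.28545) = -1.8087; 1/16 − 1/0.251 = -3.9216.
t = -1.8087 / -3.9216 ≈ 0.46121 hours.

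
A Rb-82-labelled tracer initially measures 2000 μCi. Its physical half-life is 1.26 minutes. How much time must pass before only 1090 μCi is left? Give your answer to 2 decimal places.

Fraction remaining = 1090/2000 ≈ 0.545.
n = log₂(2000/1090) = ln(1.8349)/ln 2 ≈ 0.87567 half-lives.
t = n × t½ = 0.87567 × 1.26 ≈ 1.1033 minutes.

1.10 minutes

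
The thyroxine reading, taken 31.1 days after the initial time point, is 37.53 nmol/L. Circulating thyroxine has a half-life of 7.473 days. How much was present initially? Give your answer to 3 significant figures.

Number of half-lives elapsed: n = 31.1/7.473 ≈ 4.1616.
A₀ = A × 2^n = 37.53 × 2^4.1616 = 37.53 × 17.897 ≈ 671.68 nmol/L.

672 nmol/L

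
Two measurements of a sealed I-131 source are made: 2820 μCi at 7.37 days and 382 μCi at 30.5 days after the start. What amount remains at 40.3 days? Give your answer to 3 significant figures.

164 μCi

Over Δt = 30.5 − 7.37 = 23.13 days, the level fell by a factor of 2820/382 ≈ 7.3822.
n = log₂(7.3822) ≈ 2.8841 half-lives, so t½ = 23.13/2.8841 ≈ 8.02 days.
From t = 30.5 to t = 40.3: 382 × (1/2)^((40.3−30.5)/8.02) ≈ 163.76 μCi.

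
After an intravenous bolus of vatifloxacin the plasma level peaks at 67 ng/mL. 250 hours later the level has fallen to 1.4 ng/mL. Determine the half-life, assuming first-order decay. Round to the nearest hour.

45 hours

A/A₀ = 1.4/67 ≈ 0.020896.
n = log₂(47.857) ≈ 5.5807 half-lives elapsed in 250 hours.
t½ = 250/5.5807 ≈ 44.798 hours.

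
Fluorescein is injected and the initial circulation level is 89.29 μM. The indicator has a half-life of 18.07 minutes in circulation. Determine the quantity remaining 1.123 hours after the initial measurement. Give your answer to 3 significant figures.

Convert the elapsed time: 1.123 hours = 67.38 minutes.
Number of half-lives: n = 67.38/18.07 ≈ 3.7288.
Remaining = 89.29 × (1/2)^3.7288 = 89.29 × 0.075424 ≈ 6.7346 μM.

6.73 μM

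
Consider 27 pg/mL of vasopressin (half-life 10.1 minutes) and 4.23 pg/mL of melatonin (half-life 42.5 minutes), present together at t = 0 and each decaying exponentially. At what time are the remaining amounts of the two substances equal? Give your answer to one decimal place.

35.4 minutes

Set 27·(1/2)^(t/10.1) = 4.23·(1/2)^(t/42.5).
Taking log₂: log₂(27/4.23) = t·(1/10.1 − 1/42.5).
log₂(6.383) = 2.6742; 1/10.1 − 1/42.5 = 0.07548.
t = 2.6742 / 0.07548 ≈ 35.429 minutes.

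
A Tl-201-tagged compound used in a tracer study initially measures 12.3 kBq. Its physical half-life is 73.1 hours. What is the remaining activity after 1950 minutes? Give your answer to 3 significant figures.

9.04 kBq

Convert the elapsed time: 1950 minutes = 32.5 hours.
Number of half-lives: n = 32.5/73.1 ≈ 0.4446.
Remaining = 12.3 × (1/2)^0.4446 = 12.3 × 0.73479 ≈ 9.0379 kBq.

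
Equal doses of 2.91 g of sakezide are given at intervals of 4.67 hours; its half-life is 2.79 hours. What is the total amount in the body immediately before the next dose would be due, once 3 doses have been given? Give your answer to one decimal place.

1.3 g

The 3 doses were given 14.01, 9.34, 4.67 hours ago.
Total = 2.91·(1/2)^(14.01/2.79) + 2.91·(1/2)^(9.34/2.79) + 2.91·(1/2)^(4.67/2.79)
      = 0.089592 + 0.28585 + 0.91205 ≈ 1.2875 g.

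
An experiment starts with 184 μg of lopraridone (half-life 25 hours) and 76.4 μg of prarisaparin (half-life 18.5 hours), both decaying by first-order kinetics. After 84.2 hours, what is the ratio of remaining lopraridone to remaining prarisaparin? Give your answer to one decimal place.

lopraridone: 184 × (1/2)^(84.2/25) = 184 × (1/2)^3.368 ≈ 17.822 μg.
prarisaparin: 76.4 × (1/2)^(84.2/18.5) = 76.4 × (1/2)^4.5514 ≈ 3.2584 μg.
Ratio ≈ 17.822 / 3.2584 ≈ 5.4695.

5.5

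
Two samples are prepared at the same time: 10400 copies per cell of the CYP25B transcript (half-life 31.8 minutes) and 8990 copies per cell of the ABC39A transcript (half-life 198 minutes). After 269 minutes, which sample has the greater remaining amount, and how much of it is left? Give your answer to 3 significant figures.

ABC39A transcript, 3510 copies per cell

CYP25B transcript: 10400 × (1/2)^8.4591 ≈ 29.552 copies per cell.
ABC39A transcript: 8990 × (1/2)^1.3586 ≈ 3505.8 copies per cell.
ABC39A transcript has more remaining, at ≈ 3505.8 copies per cell.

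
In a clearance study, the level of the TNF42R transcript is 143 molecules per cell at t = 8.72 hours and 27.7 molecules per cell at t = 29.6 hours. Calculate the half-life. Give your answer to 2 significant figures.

8.8 hours

Over Δt = 29.6 − 8.72 = 20.88 hours, the level fell by a factor of 143/27.7 ≈ 5.1625.
n = log₂(5.1625) ≈ 2.3681 half-lives, so t½ = 20.88/2.3681 ≈ 8.8174 hours.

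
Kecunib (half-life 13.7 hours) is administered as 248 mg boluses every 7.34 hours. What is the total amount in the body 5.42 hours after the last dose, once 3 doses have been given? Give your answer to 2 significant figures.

The 3 doses were given 20.1, 12.76, 5.42 hours ago.
Total = 248·(1/2)^(20.1/13.7) + 248·(1/2)^(12.76/13.7) + 248·(1/2)^(5.42/13.7)
      = 89.7 + 130.04 + 188.52 ≈ 408.26 mg.

410 mg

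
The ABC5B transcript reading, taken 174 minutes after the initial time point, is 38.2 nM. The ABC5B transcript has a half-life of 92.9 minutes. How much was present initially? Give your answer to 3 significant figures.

140 nM

Number of half-lives elapsed: n = 174/92.9 ≈ 1.873.
A₀ = A × 2^n = 38.2 × 2^1.873 = 38.2 × 3.6629 ≈ 139.92 nM.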